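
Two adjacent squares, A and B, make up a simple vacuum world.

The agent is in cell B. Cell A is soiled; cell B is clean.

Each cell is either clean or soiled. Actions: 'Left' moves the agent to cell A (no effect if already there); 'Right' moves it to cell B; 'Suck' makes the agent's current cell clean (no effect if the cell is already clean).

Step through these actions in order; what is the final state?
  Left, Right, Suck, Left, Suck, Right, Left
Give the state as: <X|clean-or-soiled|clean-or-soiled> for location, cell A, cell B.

step 1/7 (Left): <A|soiled|clean>
step 2/7 (Right): <B|soiled|clean>
step 3/7 (Suck): <B|soiled|clean>
step 4/7 (Left): <A|soiled|clean>
step 5/7 (Suck): <A|clean|clean>
step 6/7 (Right): <B|clean|clean>
step 7/7 (Left): <A|clean|clean>

<A|clean|clean>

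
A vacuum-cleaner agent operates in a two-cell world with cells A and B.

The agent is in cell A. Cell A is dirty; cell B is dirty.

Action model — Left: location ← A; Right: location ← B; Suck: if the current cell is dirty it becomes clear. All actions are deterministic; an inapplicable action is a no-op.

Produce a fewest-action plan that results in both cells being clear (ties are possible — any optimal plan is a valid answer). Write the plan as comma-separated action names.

Suck, Right, Suck

1. Suck → in A — A clear, B dirty
2. Right → in B — A clear, B dirty
3. Suck → in B — A clear, B clear
min 3: Suck A + move + Suck B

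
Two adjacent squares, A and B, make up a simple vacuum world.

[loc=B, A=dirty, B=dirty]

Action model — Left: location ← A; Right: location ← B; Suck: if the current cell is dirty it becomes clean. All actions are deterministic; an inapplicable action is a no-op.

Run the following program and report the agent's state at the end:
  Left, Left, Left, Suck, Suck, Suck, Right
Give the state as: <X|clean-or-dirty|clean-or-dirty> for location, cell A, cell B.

step 1/7 (Left): <A|dirty|dirty>
step 2/7 (Left): <A|dirty|dirty>
step 3/7 (Left): <A|dirty|dirty>
step 4/7 (Suck): <A|clean|dirty>
step 5/7 (Suck): <A|clean|dirty>
step 6/7 (Suck): <A|clean|dirty>
step 7/7 (Right): <B|clean|dirty>

<B|clean|dirty>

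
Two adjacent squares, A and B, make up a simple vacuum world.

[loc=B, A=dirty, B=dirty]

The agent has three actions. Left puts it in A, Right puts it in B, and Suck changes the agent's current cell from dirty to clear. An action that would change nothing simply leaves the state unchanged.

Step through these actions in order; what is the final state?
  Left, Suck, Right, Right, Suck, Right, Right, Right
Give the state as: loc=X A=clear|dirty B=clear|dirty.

loc=B A=clear B=clear

1) do Left; now loc=A A=dirty B=dirty
2) do Suck; now loc=A A=clear B=dirty
3) do Right; now loc=B A=clear B=dirty
4) do Right; now loc=B A=clear B=dirty
5) do Suck; now loc=B A=clear B=clear
6) do Right; now loc=B A=clear B=clear
7) do Right; now loc=B A=clear B=clear
8) do Right; now loc=B A=clear B=clear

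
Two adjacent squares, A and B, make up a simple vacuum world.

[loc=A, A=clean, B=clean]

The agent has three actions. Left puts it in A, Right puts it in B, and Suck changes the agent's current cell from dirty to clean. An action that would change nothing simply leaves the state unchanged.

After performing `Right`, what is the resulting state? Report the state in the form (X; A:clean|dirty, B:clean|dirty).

(B; A:clean, B:clean)

start: (A; A:clean, B:clean)
step 1/1 (Right): (B; A:clean, B:clean)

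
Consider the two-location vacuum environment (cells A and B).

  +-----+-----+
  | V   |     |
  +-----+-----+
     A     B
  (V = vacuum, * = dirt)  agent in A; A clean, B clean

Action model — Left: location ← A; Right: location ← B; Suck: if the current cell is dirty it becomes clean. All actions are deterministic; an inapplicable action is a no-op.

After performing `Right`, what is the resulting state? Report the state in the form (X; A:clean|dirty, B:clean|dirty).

start: (A; A:clean, B:clean)
step 1/1 (Right): (B; A:clean, B:clean)

(B; A:clean, B:clean)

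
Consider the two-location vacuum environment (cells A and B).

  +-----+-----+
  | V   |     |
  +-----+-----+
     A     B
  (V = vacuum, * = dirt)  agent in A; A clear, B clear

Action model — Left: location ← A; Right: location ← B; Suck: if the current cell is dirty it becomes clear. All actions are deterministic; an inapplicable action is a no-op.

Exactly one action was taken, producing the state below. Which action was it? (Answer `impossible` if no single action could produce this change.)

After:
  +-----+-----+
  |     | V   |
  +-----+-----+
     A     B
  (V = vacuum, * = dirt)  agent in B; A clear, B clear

try  Left: loc=A A=clear B=clear
try Right: loc=B A=clear B=clear  ← match
try  Suck: loc=A A=clear B=clear

Right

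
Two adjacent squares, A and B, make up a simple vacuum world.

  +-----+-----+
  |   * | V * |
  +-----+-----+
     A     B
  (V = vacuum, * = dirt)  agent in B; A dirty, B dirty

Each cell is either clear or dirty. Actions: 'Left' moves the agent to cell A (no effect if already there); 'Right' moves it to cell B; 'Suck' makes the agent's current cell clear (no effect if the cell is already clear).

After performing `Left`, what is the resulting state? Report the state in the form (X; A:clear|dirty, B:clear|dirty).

start: (B; A:dirty, B:dirty)
t=1 Left ⇒ (A; A:dirty, B:dirty)

(A; A:dirty, B:dirty)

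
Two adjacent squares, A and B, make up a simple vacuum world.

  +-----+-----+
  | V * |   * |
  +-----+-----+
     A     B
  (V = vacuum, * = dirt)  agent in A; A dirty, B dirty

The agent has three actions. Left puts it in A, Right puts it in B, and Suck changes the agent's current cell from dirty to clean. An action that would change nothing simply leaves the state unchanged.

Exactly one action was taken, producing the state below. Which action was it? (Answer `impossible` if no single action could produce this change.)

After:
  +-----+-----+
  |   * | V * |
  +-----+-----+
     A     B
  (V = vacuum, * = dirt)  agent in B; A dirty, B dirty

try  Left: (A; A:dirty, B:dirty)
try Right: (B; A:dirty, B:dirty)  ← match
try  Suck: (A; A:clean, B:dirty)

Right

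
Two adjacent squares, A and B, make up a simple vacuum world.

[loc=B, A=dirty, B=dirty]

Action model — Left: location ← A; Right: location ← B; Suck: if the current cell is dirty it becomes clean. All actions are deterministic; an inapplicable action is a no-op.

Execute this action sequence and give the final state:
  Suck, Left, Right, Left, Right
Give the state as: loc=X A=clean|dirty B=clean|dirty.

loc=B A=dirty B=clean

Suck (#1): loc=B A=dirty B=clean
Left (#2): loc=A A=dirty B=clean
Right (#3): loc=B A=dirty B=clean
Left (#4): loc=A A=dirty B=clean
Right (#5): loc=B A=dirty B=clean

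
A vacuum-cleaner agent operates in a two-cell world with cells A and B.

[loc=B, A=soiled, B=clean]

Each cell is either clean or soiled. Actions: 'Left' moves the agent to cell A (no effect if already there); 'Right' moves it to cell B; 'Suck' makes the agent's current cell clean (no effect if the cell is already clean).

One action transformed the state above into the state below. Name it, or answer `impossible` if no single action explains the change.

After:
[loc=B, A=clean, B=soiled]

impossible

try  Left: <A|soiled|clean>
try Right: <B|soiled|clean>
try  Suck: <B|soiled|clean>
no single action produces the after-state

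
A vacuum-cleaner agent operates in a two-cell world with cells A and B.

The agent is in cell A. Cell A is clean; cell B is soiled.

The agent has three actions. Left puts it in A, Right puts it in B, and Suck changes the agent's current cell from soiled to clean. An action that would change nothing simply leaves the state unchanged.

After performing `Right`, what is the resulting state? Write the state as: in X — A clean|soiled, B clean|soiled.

start: in A — A clean, B soiled
step 1/1 (Right): in B — A clean, B soiled

in B — A clean, B soiled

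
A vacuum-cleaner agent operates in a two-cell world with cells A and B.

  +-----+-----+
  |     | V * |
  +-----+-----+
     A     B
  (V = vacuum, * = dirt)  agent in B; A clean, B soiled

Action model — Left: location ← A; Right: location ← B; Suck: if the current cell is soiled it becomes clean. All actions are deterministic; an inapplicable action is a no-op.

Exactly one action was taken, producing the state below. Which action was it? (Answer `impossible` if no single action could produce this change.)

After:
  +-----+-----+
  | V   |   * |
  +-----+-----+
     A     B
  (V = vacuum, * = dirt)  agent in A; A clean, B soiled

try  Left: (A; A:clean, B:soiled)  ← match
try Right: (B; A:clean, B:soiled)
try  Suck: (B; A:clean, B:clean)

Left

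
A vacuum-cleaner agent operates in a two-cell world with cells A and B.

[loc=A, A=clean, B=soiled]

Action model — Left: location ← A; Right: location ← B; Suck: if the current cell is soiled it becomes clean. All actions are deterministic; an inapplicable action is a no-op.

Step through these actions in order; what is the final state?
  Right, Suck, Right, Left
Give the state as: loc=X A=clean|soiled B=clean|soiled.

loc=A A=clean B=clean

1) do Right; now loc=B A=clean B=soiled
2) do Suck; now loc=B A=clean B=clean
3) do Right; now loc=B A=clean B=clean
4) do Left; now loc=A A=clean B=clean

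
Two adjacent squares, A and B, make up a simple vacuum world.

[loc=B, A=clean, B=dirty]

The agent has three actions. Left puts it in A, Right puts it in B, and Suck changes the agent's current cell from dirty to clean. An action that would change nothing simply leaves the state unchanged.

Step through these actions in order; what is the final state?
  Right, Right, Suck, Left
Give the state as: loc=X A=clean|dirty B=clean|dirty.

[1] after Right: loc=B A=clean B=dirty
[2] after Right: loc=B A=clean B=dirty
[3] after Suck: loc=B A=clean B=clean
[4] after Left: loc=A A=clean B=clean

loc=A A=clean B=clean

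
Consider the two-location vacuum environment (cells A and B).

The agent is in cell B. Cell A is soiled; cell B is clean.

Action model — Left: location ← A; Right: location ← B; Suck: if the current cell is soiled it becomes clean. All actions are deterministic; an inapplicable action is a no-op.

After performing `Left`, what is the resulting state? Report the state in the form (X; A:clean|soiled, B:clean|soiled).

(A; A:soiled, B:clean)

start: (B; A:soiled, B:clean)
1) do Left; now (A; A:soiled, B:clean)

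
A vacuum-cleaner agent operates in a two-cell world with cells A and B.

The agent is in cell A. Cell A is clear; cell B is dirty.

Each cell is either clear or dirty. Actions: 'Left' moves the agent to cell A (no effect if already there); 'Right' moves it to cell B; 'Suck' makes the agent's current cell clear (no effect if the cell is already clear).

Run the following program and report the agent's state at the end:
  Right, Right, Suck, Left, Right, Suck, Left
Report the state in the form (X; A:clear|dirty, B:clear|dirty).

1. Right → (B; A:clear, B:dirty)
2. Right → (B; A:clear, B:dirty)
3. Suck → (B; A:clear, B:clear)
4. Left → (A; A:clear, B:clear)
5. Right → (B; A:clear, B:clear)
6. Suck → (B; A:clear, B:clear)
7. Left → (A; A:clear, B:clear)

(A; A:clear, B:clear)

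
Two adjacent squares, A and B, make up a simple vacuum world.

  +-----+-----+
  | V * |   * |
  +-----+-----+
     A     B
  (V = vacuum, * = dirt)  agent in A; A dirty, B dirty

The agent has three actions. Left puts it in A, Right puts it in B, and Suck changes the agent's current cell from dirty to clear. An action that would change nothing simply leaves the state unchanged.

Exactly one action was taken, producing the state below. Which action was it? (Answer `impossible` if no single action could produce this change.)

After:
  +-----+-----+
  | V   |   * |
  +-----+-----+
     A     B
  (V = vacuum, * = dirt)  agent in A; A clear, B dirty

Suck

try  Left: <A|dirty|dirty>
try Right: <B|dirty|dirty>
try  Suck: <A|clear|dirty>  ← match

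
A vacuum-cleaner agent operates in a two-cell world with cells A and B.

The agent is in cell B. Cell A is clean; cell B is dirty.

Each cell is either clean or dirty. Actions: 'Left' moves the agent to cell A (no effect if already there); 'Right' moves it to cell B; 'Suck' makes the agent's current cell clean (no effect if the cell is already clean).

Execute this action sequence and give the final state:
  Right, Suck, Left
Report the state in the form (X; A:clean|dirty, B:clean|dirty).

(A; A:clean, B:clean)

step 1/3 (Right): (B; A:clean, B:dirty)
step 2/3 (Suck): (B; A:clean, B:clean)
step 3/3 (Left): (A; A:clean, B:clean)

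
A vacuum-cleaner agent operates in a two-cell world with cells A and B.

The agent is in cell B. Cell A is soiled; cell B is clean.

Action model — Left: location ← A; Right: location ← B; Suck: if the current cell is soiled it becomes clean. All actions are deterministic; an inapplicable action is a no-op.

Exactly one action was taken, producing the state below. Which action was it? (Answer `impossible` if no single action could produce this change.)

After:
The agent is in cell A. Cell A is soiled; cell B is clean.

try  Left: in A — A soiled, B clean  ← match
try Right: in B — A soiled, B clean
try  Suck: in B — A soiled, B clean

Left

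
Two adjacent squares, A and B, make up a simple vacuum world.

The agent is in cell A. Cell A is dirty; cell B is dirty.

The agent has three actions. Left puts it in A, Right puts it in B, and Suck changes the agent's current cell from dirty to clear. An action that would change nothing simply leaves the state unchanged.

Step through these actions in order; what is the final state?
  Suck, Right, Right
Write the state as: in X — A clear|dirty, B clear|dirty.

t=1 Suck ⇒ in A — A clear, B dirty
t=2 Right ⇒ in B — A clear, B dirty
t=3 Right ⇒ in B — A clear, B dirty

in B — A clear, B dirty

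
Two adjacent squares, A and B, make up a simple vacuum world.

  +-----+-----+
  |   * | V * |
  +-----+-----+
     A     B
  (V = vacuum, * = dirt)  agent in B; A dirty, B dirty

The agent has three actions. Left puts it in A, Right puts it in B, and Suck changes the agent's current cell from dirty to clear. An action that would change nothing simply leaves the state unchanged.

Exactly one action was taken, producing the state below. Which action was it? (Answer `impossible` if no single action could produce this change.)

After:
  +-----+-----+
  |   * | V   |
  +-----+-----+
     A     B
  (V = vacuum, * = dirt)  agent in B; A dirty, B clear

try  Left: loc=A A=dirty B=dirty
try Right: loc=B A=dirty B=dirty
try  Suck: loc=B A=dirty B=clear  ← match

Suck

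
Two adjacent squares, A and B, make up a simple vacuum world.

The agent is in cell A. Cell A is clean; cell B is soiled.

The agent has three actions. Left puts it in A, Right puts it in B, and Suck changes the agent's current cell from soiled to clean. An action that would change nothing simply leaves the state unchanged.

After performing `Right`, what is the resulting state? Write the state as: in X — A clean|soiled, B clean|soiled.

start: in A — A clean, B soiled
Right (#1): in B — A clean, B soiled

in B — A clean, B soiled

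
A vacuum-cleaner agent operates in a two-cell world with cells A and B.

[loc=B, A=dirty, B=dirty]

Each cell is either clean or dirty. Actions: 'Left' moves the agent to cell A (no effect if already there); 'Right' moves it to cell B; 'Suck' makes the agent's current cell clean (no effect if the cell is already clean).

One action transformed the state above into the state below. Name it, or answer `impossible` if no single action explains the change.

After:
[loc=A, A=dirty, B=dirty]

try  Left: (A; A:dirty, B:dirty)  ← match
try Right: (B; A:dirty, B:dirty)
try  Suck: (B; A:dirty, B:clean)

Left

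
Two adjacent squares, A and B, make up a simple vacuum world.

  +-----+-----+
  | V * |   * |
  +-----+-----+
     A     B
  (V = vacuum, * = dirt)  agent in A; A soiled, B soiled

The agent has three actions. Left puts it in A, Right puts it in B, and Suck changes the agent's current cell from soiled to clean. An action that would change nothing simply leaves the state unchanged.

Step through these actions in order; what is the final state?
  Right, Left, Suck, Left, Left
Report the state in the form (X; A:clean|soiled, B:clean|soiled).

[1] after Right: (B; A:soiled, B:soiled)
[2] after Left: (A; A:soiled, B:soiled)
[3] after Suck: (A; A:clean, B:soiled)
[4] after Left: (A; A:clean, B:soiled)
[5] after Left: (A; A:clean, B:soiled)

(A; A:clean, B:soiled)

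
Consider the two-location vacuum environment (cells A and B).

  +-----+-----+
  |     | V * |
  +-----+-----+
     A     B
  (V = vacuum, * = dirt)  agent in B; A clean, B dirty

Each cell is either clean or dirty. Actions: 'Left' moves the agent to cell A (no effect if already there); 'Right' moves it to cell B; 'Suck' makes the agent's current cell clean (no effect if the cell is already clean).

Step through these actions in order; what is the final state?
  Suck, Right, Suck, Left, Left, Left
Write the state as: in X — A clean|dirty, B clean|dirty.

[1] after Suck: in B — A clean, B clean
[2] after Right: in B — A clean, B clean
[3] after Suck: in B — A clean, B clean
[4] after Left: in A — A clean, B clean
[5] after Left: in A — A clean, B clean
[6] after Left: in A — A clean, B clean

in A — A clean, B clean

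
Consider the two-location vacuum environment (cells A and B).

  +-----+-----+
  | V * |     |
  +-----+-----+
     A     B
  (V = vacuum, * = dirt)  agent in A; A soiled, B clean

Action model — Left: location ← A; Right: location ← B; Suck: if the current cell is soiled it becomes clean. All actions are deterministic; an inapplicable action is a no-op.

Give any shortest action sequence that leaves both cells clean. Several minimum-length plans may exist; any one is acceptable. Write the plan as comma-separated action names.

Suck

1. Suck → <A|clean|clean>
min 1: A is soiled, one Suck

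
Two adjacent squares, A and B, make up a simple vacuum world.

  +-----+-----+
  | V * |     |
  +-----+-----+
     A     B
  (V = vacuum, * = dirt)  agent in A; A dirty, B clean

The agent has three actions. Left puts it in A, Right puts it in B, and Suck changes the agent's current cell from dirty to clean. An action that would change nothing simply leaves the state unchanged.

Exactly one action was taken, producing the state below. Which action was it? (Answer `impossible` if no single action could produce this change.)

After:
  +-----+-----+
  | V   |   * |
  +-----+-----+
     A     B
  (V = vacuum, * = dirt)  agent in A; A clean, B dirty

impossible

try  Left: in A — A dirty, B clean
try Right: in B — A dirty, B clean
try  Suck: in A — A clean, B clean
no single action produces the after-state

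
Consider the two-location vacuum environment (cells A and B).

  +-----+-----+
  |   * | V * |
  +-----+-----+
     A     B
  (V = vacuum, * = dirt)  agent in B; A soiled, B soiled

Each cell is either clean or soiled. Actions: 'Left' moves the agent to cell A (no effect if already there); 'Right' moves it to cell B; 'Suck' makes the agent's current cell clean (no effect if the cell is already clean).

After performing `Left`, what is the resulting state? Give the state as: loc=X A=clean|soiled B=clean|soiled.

loc=A A=soiled B=soiled

start: loc=B A=soiled B=soiled
step 1/1 (Left): loc=A A=soiled B=soiled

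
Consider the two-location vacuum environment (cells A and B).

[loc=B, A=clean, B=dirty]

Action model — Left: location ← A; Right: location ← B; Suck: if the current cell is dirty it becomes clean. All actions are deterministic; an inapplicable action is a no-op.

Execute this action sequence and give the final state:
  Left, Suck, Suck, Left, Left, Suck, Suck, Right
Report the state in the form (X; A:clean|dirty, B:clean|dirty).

Left (#1): (A; A:clean, B:dirty)
Suck (#2): (A; A:clean, B:dirty)
Suck (#3): (A; A:clean, B:dirty)
Left (#4): (A; A:clean, B:dirty)
Left (#5): (A; A:clean, B:dirty)
Suck (#6): (A; A:clean, B:dirty)
Suck (#7): (A; A:clean, B:dirty)
Right (#8): (B; A:clean, B:dirty)

(B; A:clean, B:dirty)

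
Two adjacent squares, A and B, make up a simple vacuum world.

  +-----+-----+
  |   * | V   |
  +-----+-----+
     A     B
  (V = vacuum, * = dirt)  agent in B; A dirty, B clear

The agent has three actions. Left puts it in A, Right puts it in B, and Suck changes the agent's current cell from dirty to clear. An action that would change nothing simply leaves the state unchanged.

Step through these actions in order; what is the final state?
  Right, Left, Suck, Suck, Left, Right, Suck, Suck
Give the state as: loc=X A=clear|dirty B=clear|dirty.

1) do Right; now loc=B A=dirty B=clear
2) do Left; now loc=A A=dirty B=clear
3) do Suck; now loc=A A=clear B=clear
4) do Suck; now loc=A A=clear B=clear
5) do Left; now loc=A A=clear B=clear
6) do Right; now loc=B A=clear B=clear
7) do Suck; now loc=B A=clear B=clear
8) do Suck; now loc=B A=clear B=clear

loc=B A=clear B=clear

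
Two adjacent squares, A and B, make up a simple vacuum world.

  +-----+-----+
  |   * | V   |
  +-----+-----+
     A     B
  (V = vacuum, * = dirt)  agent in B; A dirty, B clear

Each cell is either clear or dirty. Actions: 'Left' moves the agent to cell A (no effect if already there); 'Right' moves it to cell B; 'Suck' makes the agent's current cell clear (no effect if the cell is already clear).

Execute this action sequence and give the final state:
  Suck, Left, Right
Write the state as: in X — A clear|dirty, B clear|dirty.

step 1/3 (Suck): in B — A dirty, B clear
step 2/3 (Left): in A — A dirty, B clear
step 3/3 (Right): in B — A dirty, B clear

in B — A dirty, B clear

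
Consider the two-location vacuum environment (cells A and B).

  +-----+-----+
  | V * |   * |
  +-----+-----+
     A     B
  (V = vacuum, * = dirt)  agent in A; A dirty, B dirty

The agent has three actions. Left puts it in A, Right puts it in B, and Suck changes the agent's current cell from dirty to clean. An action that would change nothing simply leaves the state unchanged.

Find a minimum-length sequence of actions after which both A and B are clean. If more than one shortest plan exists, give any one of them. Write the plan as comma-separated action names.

1) do Suck; now loc=A A=clean B=dirty
2) do Right; now loc=B A=clean B=dirty
3) do Suck; now loc=B A=clean B=clean
min 3: Suck A + move + Suck B

Suck, Right, Suck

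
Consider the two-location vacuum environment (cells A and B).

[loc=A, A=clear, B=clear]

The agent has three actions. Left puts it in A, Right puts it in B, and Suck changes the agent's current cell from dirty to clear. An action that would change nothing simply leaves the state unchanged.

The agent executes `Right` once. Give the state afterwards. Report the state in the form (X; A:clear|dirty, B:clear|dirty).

start: (A; A:clear, B:clear)
Right (#1): (B; A:clear, B:clear)

(B; A:clear, B:clear)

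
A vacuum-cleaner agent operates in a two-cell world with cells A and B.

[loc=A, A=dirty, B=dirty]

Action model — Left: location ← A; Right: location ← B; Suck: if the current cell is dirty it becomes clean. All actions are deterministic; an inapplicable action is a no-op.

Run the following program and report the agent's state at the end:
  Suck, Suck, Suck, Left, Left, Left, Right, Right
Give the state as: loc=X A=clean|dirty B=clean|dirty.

loc=B A=clean B=dirty

1. Suck → loc=A A=clean B=dirty
2. Suck → loc=A A=clean B=dirty
3. Suck → loc=A A=clean B=dirty
4. Left → loc=A A=clean B=dirty
5. Left → loc=A A=clean B=dirty
6. Left → loc=A A=clean B=dirty
7. Right → loc=B A=clean B=dirty
8. Right → loc=B A=clean B=dirty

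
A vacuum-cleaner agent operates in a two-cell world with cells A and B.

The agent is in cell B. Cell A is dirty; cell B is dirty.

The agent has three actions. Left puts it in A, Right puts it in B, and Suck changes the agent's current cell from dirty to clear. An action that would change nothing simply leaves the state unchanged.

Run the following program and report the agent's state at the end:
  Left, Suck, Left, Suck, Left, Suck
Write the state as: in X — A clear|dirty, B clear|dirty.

in A — A clear, B dirty

[1] after Left: in A — A dirty, B dirty
[2] after Suck: in A — A clear, B dirty
[3] after Left: in A — A clear, B dirty
[4] after Suck: in A — A clear, B dirty
[5] after Left: in A — A clear, B dirty
[6] after Suck: in A — A clear, B dirty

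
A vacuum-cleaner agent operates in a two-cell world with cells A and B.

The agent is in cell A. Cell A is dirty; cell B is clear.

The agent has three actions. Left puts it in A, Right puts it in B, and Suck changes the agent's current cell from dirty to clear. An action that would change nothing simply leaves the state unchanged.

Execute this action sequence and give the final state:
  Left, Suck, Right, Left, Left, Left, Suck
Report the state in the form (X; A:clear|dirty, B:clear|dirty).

(A; A:clear, B:clear)

Left (#1): (A; A:dirty, B:clear)
Suck (#2): (A; A:clear, B:clear)
Right (#3): (B; A:clear, B:clear)
Left (#4): (A; A:clear, B:clear)
Left (#5): (A; A:clear, B:clear)
Left (#6): (A; A:clear, B:clear)
Suck (#7): (A; A:clear, B:clear)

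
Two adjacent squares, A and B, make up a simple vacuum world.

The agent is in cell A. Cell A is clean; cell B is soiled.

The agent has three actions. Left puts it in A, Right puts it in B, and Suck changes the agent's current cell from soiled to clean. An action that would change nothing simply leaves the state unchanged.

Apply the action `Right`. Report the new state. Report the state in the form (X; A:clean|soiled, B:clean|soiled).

(B; A:clean, B:soiled)

start: (A; A:clean, B:soiled)
1. Right → (B; A:clean, B:soiled)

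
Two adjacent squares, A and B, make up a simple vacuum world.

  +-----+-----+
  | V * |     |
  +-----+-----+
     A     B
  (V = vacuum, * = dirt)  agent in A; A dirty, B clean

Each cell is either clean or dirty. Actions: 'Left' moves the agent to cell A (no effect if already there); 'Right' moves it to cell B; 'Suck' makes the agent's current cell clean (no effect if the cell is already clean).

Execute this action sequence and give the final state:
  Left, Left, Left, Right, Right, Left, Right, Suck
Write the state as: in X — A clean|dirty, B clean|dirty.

1. Left → in A — A dirty, B clean
2. Left → in A — A dirty, B clean
3. Left → in A — A dirty, B clean
4. Right → in B — A dirty, B clean
5. Right → in B — A dirty, B clean
6. Left → in A — A dirty, B clean
7. Right → in B — A dirty, B clean
8. Suck → in B — A dirty, B clean

in B — A dirty, B clean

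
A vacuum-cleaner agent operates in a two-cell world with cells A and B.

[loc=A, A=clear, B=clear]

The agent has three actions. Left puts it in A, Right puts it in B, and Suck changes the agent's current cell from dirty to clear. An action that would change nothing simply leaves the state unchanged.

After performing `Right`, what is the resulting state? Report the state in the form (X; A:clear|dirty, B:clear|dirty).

start: (A; A:clear, B:clear)
1) do Right; now (B; A:clear, B:clear)

(B; A:clear, B:clear)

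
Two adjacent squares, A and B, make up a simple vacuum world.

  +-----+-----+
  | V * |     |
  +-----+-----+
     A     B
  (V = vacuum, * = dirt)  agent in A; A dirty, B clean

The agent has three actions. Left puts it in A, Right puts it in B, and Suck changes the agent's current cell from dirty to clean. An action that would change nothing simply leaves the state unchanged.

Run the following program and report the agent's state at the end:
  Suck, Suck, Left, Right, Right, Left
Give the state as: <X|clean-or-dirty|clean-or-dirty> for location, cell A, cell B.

<A|clean|clean>

t=1 Suck ⇒ <A|clean|clean>
t=2 Suck ⇒ <A|clean|clean>
t=3 Left ⇒ <A|clean|clean>
t=4 Right ⇒ <B|clean|clean>
t=5 Right ⇒ <B|clean|clean>
t=6 Left ⇒ <A|clean|clean>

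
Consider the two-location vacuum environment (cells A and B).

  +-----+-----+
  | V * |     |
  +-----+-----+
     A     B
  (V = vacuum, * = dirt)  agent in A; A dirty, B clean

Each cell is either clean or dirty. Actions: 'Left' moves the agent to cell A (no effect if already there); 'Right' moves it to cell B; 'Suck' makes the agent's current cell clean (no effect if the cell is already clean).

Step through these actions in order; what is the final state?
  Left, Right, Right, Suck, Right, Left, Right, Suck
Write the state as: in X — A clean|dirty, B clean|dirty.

Left (#1): in A — A dirty, B clean
Right (#2): in B — A dirty, B clean
Right (#3): in B — A dirty, B clean
Suck (#4): in B — A dirty, B clean
Right (#5): in B — A dirty, B clean
Left (#6): in A — A dirty, B clean
Right (#7): in B — A dirty, B clean
Suck (#8): in B — A dirty, B clean

in B — A dirty, B clean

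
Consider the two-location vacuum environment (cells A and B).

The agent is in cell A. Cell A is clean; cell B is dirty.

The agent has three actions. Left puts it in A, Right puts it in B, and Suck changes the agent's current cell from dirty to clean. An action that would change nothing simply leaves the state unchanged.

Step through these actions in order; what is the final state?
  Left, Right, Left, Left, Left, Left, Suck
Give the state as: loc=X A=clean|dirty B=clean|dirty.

[1] after Left: loc=A A=clean B=dirty
[2] after Right: loc=B A=clean B=dirty
[3] after Left: loc=A A=clean B=dirty
[4] after Left: loc=A A=clean B=dirty
[5] after Left: loc=A A=clean B=dirty
[6] after Left: loc=A A=clean B=dirty
[7] after Suck: loc=A A=clean B=dirty

loc=A A=clean B=dirty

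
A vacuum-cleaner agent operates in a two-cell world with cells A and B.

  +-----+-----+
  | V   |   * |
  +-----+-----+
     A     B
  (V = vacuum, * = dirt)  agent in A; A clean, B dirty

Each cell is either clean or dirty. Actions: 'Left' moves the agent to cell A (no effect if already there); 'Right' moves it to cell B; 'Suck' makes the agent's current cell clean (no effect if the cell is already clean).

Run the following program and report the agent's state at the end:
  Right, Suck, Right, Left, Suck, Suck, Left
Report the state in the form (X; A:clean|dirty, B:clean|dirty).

1. Right → (B; A:clean, B:dirty)
2. Suck → (B; A:clean, B:clean)
3. Right → (B; A:clean, B:clean)
4. Left → (A; A:clean, B:clean)
5. Suck → (A; A:clean, B:clean)
6. Suck → (A; A:clean, B:clean)
7. Left → (A; A:clean, B:clean)

(A; A:clean, B:clean)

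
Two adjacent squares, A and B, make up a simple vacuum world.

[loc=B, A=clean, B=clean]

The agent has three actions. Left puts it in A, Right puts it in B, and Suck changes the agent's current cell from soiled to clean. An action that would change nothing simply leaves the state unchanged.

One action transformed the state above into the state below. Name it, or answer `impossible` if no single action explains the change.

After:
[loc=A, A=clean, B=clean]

try  Left: (A; A:clean, B:clean)  ← match
try Right: (B; A:clean, B:clean)
try  Suck: (B; A:clean, B:clean)

Left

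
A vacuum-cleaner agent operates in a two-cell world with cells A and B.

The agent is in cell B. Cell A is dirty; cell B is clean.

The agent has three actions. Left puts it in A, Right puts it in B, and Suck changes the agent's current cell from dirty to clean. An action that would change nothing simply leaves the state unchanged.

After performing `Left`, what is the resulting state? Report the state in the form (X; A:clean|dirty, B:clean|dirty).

(A; A:dirty, B:clean)

start: (B; A:dirty, B:clean)
1. Left → (A; A:dirty, B:clean)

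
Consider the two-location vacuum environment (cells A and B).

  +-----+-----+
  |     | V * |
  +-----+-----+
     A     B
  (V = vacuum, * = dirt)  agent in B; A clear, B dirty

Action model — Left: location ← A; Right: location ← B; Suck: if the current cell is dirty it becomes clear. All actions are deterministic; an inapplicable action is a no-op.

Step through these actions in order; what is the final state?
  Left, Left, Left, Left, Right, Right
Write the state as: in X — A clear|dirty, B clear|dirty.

[1] after Left: in A — A clear, B dirty
[2] after Left: in A — A clear, B dirty
[3] after Left: in A — A clear, B dirty
[4] after Left: in A — A clear, B dirty
[5] after Right: in B — A clear, B dirty
[6] after Right: in B — A clear, B dirty

in B — A clear, B dirty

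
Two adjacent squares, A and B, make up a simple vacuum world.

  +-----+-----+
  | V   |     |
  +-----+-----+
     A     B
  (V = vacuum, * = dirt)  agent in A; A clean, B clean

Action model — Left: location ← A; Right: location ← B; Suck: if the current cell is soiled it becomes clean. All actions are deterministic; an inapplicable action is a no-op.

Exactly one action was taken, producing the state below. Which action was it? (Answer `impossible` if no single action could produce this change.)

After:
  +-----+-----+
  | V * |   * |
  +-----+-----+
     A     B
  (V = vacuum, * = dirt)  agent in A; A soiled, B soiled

impossible

try  Left: <A|clean|clean>
try Right: <B|clean|clean>
try  Suck: <A|clean|clean>
no single action produces the after-state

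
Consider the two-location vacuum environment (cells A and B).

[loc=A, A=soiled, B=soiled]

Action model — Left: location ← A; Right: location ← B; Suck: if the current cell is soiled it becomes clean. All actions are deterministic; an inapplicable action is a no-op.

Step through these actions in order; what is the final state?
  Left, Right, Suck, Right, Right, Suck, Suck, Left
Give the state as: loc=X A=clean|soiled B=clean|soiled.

loc=A A=soiled B=clean

[1] after Left: loc=A A=soiled B=soiled
[2] after Right: loc=B A=soiled B=soiled
[3] after Suck: loc=B A=soiled B=clean
[4] after Right: loc=B A=soiled B=clean
[5] after Right: loc=B A=soiled B=clean
[6] after Suck: loc=B A=soiled B=clean
[7] after Suck: loc=B A=soiled B=clean
[8] after Left: loc=A A=soiled B=clean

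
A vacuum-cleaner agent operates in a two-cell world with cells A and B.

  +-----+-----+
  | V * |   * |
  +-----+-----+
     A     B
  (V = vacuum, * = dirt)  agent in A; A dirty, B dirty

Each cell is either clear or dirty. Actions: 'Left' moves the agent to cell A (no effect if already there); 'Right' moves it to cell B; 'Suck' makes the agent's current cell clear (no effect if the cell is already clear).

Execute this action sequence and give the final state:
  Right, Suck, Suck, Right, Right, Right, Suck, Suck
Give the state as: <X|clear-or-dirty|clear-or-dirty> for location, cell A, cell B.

t=1 Right ⇒ <B|dirty|dirty>
t=2 Suck ⇒ <B|dirty|clear>
t=3 Suck ⇒ <B|dirty|clear>
t=4 Right ⇒ <B|dirty|clear>
t=5 Right ⇒ <B|dirty|clear>
t=6 Right ⇒ <B|dirty|clear>
t=7 Suck ⇒ <B|dirty|clear>
t=8 Suck ⇒ <B|dirty|clear>

<B|dirty|clear>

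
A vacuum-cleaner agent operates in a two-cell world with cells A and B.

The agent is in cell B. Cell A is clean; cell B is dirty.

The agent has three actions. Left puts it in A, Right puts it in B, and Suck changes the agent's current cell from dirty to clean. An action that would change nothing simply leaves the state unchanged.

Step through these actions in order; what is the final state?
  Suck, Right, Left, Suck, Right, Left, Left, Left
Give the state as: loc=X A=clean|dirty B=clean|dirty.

loc=A A=clean B=clean

1. Suck → loc=B A=clean B=clean
2. Right → loc=B A=clean B=clean
3. Left → loc=A A=clean B=clean
4. Suck → loc=A A=clean B=clean
5. Right → loc=B A=clean B=clean
6. Left → loc=A A=clean B=clean
7. Left → loc=A A=clean B=clean
8. Left → loc=A A=clean B=clean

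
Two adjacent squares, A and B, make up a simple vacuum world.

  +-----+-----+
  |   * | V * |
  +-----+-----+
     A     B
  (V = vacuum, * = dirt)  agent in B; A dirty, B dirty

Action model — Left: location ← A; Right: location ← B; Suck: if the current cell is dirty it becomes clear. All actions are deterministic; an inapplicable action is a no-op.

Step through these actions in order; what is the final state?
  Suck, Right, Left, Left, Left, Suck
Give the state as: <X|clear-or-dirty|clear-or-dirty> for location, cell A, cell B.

Suck (#1): <B|dirty|clear>
Right (#2): <B|dirty|clear>
Left (#3): <A|dirty|clear>
Left (#4): <A|dirty|clear>
Left (#5): <A|dirty|clear>
Suck (#6): <A|clear|clear>

<A|clear|clear>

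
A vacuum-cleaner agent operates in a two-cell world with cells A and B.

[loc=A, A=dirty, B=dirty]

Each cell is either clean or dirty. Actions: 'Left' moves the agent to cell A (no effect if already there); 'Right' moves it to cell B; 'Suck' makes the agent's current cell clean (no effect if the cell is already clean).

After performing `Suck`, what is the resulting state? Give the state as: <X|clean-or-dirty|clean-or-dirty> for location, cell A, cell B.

start: <A|dirty|dirty>
step 1/1 (Suck): <A|clean|dirty>

<A|clean|dirty>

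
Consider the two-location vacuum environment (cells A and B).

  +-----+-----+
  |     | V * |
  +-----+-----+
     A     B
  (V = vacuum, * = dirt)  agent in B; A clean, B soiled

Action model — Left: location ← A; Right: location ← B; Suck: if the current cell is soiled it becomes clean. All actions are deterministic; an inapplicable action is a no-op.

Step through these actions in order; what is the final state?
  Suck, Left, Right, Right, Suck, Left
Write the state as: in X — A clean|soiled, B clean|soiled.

in A — A clean, B clean

t=1 Suck ⇒ in B — A clean, B clean
t=2 Left ⇒ in A — A clean, B clean
t=3 Right ⇒ in B — A clean, B clean
t=4 Right ⇒ in B — A clean, B clean
t=5 Suck ⇒ in B — A clean, B clean
t=6 Left ⇒ in A — A clean, B clean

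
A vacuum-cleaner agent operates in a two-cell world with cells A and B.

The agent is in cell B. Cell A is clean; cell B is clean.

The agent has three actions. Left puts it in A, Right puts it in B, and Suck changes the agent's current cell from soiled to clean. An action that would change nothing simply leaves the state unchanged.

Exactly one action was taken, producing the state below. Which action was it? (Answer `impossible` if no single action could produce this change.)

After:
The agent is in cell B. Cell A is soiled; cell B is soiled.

try  Left: in A — A clean, B clean
try Right: in B — A clean, B clean
try  Suck: in B — A clean, B clean
no single action produces the after-state

impossible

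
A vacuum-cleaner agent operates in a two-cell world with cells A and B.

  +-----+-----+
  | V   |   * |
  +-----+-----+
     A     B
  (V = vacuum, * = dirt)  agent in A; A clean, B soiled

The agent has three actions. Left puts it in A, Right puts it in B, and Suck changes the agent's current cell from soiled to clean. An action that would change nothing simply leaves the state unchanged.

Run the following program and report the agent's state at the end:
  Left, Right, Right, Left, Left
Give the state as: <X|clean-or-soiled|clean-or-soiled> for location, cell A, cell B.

<A|clean|soiled>

Left (#1): <A|clean|soiled>
Right (#2): <B|clean|soiled>
Right (#3): <B|clean|soiled>
Left (#4): <A|clean|soiled>
Left (#5): <A|clean|soiled>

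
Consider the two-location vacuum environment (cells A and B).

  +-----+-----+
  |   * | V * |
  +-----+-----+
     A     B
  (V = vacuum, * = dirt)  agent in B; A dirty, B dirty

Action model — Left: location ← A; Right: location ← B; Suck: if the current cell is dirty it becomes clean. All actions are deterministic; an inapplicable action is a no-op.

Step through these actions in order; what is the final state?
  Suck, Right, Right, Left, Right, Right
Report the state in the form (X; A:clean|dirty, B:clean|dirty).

t=1 Suck ⇒ (B; A:dirty, B:clean)
t=2 Right ⇒ (B; A:dirty, B:clean)
t=3 Right ⇒ (B; A:dirty, B:clean)
t=4 Left ⇒ (A; A:dirty, B:clean)
t=5 Right ⇒ (B; A:dirty, B:clean)
t=6 Right ⇒ (B; A:dirty, B:clean)

(B; A:dirty, B:clean)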